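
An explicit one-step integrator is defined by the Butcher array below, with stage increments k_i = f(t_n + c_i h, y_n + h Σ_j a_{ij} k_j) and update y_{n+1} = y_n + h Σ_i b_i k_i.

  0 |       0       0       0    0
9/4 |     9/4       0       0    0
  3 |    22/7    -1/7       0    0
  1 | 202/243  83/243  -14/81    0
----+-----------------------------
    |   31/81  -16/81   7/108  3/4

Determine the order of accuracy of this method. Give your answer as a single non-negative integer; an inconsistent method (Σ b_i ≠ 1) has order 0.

b = (31/81, -16/81, 7/108, 3/4)
c = (0, 9/4, 3, 1)
Ac = (0, 0, -9/28, 1/4)
Σ b_i: 31/81·1 + (-16/81)·1 + 7/108·1 + 3/4·1 = 1 ✓
b·c: (-16/81)·9/4 + 7/108·3 + 3/4·1 = 1/2 ✓
b·c²: (-16/81)·81/16 + 7/108·9 + 3/4·1 = 1/3 ✓
b·Ac: 7/108·(-9/28) + 3/4·1/4 = 1/6 ✓
b·c³: (-16/81)·729/64 + 7/108·27 + 3/4·1 = 1/4 ✓
b·(c∘Ac): 7/108·(-27/28) + 3/4·1/4 = 1/8 ✓
b·Ac²: 7/108·(-81/112) + 3/4·25/144 = 1/12 ✓
b·A²c: 3/4·1/18 = 1/24 ✓; 4 stages ⇒ order 4.

4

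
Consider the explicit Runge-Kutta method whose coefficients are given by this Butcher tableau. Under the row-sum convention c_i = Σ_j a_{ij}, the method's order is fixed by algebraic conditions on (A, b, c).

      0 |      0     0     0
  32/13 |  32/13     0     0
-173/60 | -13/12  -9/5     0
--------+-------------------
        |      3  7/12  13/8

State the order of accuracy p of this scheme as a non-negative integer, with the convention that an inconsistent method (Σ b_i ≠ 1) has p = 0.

0

b = (3, 7/12, 13/8)
c = (0, 32/13, -173/60)
Ac = (0, 0, -288/65)
Σ b_i: 3·1 + 7/12·1 + 13/8·1 = 125/24 ≠ 1 ⇒ order 0.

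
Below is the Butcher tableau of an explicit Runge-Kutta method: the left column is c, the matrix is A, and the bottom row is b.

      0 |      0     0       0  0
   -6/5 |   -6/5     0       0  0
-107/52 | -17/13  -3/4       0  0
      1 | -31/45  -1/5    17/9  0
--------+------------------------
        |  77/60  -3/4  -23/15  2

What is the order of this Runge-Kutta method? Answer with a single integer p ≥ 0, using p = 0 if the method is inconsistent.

1

b = (77/60, -3/4, -23/15, 2)
c = (0, -6/5, -107/52, 1)
Ac = (0, 0, 9/10, -42667/11700)
Σ b_i: 77/60·1 + (-3/4)·1 + (-23/15)·1 + 2·1 = 1 ✓
b·c: (-3/4)·(-6/5) + (-23/15)·(-107/52) + 2·1 = 4723/780 ≠ 1/2 ⇒ order 1.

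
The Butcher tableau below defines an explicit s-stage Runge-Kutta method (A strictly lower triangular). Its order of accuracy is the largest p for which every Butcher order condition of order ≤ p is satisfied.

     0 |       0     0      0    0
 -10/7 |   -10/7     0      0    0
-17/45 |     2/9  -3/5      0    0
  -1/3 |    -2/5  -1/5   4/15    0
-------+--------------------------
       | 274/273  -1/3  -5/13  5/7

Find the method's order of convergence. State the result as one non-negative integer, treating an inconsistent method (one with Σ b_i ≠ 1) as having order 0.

b = (274/273, -1/3, -5/13, 5/7)
c = (0, -10/7, -17/45, -1/3)
Ac = (0, 0, 6/7, 874/4725)
Σ b_i: 274/273·1 + (-1/3)·1 + (-5/13)·1 + 5/7·1 = 1 ✓
b·c: (-1/3)·(-10/7) + (-5/13)·(-17/45) + 5/7·(-1/3) = 314/819 ≠ 1/2 ⇒ order 1.

1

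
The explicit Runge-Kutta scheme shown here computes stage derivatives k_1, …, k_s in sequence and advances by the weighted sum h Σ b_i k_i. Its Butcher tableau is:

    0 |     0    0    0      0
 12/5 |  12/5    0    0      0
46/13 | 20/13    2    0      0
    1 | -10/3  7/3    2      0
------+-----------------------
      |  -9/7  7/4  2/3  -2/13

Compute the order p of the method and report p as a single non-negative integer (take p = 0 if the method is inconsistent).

0

b = (-9/7, 7/4, 2/3, -2/13)
c = (0, 12/5, 46/13, 1)
Ac = (0, 0, 24/5, 824/65)
Σ b_i: (-9/7)·1 + 7/4·1 + 2/3·1 + (-2/13)·1 = 1067/1092 ≠ 1 ⇒ order 0.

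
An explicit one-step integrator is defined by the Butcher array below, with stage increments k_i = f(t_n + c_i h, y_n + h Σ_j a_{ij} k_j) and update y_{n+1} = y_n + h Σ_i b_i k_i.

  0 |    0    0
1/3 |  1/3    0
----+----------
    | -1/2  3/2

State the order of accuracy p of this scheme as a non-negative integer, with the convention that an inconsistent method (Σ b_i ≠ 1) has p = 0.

b = (-1/2, 3/2)
c = (0, 1/3)
Σ b_i: (-1/2)·1 + 3/2·1 = 1 ✓
b·c: 3/2·1/3 = 1/2 ✓; 2 stages ⇒ order 2.

2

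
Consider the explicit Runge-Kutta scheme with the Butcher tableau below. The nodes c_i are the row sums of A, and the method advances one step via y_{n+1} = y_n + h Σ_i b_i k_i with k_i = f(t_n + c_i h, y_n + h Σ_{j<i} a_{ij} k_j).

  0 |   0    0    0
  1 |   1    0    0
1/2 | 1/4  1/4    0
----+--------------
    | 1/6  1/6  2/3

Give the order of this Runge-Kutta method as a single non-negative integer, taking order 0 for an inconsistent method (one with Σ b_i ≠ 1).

b = (1/6, 1/6, 2/3)
c = (0, 1, 1/2)
Ac = (0, 0, 1/4)
Σ b_i: 1/6·1 + 1/6·1 + 2/3·1 = 1 ✓
b·c: 1/6·1 + 2/3·1/2 = 1/2 ✓
b·c²: 1/6·1 + 2/3·1/4 = 1/3 ✓
b·Ac: 2/3·1/4 = 1/6 ✓; 3 stages ⇒ order 3.

3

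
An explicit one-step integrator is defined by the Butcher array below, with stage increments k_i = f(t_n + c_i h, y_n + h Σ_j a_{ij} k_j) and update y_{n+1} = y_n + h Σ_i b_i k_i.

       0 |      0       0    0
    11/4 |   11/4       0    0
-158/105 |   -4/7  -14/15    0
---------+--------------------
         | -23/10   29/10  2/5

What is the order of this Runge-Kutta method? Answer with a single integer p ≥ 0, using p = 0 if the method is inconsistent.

1

b = (-23/10, 29/10, 2/5)
c = (0, 11/4, -158/105)
Ac = (0, 0, -77/30)
Σ b_i: (-23/10)·1 + 29/10·1 + 2/5·1 = 1 ✓
b·c: 29/10·11/4 + 2/5·(-158/105) = 30967/4200 ≠ 1/2 ⇒ order 1.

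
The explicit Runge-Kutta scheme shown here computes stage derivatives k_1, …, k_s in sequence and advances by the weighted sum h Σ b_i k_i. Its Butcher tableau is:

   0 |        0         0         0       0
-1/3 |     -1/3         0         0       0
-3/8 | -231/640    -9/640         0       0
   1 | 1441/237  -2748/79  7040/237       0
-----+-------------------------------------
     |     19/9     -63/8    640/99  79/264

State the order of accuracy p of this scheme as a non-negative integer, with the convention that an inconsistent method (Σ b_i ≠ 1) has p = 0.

b = (19/9, -63/8, 640/99, 79/264)
c = (0, -1/3, -3/8, 1)
Ac = (0, 0, 3/640, 36/79)
Σ b_i: 19/9·1 + (-63/8)·1 + 640/99·1 + 79/264·1 = 1 ✓
b·c: (-63/8)·(-1/3) + 640/99·(-3/8) + 79/264·1 = 1/2 ✓
b·c²: (-63/8)·1/9 + 640/99·9/64 + 79/264·1 = 1/3 ✓
b·Ac: 640/99·3/640 + 79/264·36/79 = 1/6 ✓
b·c³: (-63/8)·(-1/27) + 640/99·(-27/512) + 79/264·1 = 1/4 ✓
b·(c∘Ac): 640/99·(-9/5120) + 79/264·36/79 = 1/8 ✓
b·Ac²: 640/99·(-1/640) + 79/264·74/237 = 1/12 ✓
b·A²c: 79/264·11/79 = 1/24 ✓; 4 stages ⇒ order 4.

4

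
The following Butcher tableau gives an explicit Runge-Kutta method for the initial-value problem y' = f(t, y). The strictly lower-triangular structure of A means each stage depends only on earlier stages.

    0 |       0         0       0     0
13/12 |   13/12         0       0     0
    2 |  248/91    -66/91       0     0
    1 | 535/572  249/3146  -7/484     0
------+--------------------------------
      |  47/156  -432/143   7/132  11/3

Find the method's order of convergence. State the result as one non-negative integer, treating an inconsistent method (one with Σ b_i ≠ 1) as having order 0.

b = (47/156, -432/143, 7/132, 11/3)
c = (0, 13/12, 2, 1)
Ac = (0, 0, -11/14, 5/88)
Σ b_i: 47/156·1 + (-432/143)·1 + 7/132·1 + 11/3·1 = 1 ✓
b·c: (-432/143)·13/12 + 7/132·2 + 11/3·1 = 1/2 ✓
b·c²: (-432/143)·169/144 + 7/132·4 + 11/3·1 = 1/3 ✓
b·Ac: 7/132·(-11/14) + 11/3·5/88 = 1/6 ✓
b·c³: (-432/143)·2197/1728 + 7/132·8 + 11/3·1 = 1/4 ✓
b·(c∘Ac): 7/132·(-11/7) + 11/3·5/88 = 1/8 ✓
b·Ac²: 7/132·(-143/168) + 11/3·37/1056 = 1/12 ✓
b·A²c: 11/3·1/88 = 1/24 ✓; 4 stages ⇒ order 4.

4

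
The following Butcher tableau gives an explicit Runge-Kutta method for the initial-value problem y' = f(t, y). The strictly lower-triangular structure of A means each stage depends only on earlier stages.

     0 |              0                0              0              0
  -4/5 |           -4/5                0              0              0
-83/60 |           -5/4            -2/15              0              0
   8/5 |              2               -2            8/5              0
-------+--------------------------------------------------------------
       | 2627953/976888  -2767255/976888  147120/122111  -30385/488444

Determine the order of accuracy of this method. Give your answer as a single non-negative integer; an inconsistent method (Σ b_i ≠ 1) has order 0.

3

b = (2627953/976888, -2767255/976888, 147120/122111, -30385/488444)
c = (0, -4/5, -83/60, 8/5)
Ac = (0, 0, 8/75, -46/75)
Σ b_i: 2627953/976888·1 + (-2767255/976888)·1 + 147120/122111·1 + (-30385/488444)·1 = 1 ✓
b·c: (-2767255/976888)·(-4/5) + 147120/122111·(-83/60) + (-30385/488444)·8/5 = 1/2 ✓
b·c²: (-2767255/976888)·16/25 + 147120/122111·6889/3600 + (-30385/488444)·64/25 = 1/3 ✓
b·Ac: 147120/122111·8/75 + (-30385/488444)·(-46/75) = 1/6 ✓
b·c³: (-2767255/976888)·(-64/125) + 147120/122111·(-571787/216000) + (-30385/488444)·512/125 = -219114359/109899900 ≠ 1/4 ⇒ order 3.
b·(c∘Ac): 147120/122111·(-166/1125) + (-30385/488444)·(-368/375) = -356348/3052775 ≠ 1/8
b·Ac²: 147120/122111·(-32/375) + (-30385/488444)·4009/2250 = -1878413/8791992 ≠ 1/12
b·A²c: (-30385/488444)·64/375 = -97232/9158325 ≠ 1/24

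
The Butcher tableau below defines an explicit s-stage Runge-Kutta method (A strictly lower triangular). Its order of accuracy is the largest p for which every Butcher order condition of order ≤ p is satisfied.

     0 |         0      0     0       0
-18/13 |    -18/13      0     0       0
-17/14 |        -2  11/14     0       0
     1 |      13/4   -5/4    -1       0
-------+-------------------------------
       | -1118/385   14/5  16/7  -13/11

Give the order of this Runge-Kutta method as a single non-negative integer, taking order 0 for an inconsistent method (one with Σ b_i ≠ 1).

b = (-1118/385, 14/5, 16/7, -13/11)
c = (0, -18/13, -17/14, 1)
Ac = (0, 0, -99/91, 268/91)
Σ b_i: (-1118/385)·1 + 14/5·1 + 16/7·1 + (-13/11)·1 = 1 ✓
b·c: 14/5·(-18/13) + 16/7·(-17/14) + (-13/11)·1 = -274473/35035 ≠ 1/2 ⇒ order 1.

1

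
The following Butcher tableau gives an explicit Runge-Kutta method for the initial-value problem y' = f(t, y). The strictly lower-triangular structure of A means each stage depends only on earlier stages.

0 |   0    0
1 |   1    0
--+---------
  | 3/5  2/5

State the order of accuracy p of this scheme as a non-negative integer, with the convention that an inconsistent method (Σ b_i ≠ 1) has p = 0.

1

b = (3/5, 2/5)
c = (0, 1)
Σ b_i: 3/5·1 + 2/5·1 = 1 ✓
b·c: 2/5·1 = 2/5 ≠ 1/2 ⇒ order 1.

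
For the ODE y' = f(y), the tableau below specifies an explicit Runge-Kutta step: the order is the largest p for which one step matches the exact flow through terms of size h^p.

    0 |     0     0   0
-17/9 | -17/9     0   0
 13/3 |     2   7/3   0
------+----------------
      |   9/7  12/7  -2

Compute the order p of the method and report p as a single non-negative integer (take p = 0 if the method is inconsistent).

1

b = (9/7, 12/7, -2)
c = (0, -17/9, 13/3)
Ac = (0, 0, -119/27)
Σ b_i: 9/7·1 + 12/7·1 + (-2)·1 = 1 ✓
b·c: 12/7·(-17/9) + (-2)·13/3 = -250/21 ≠ 1/2 ⇒ order 1.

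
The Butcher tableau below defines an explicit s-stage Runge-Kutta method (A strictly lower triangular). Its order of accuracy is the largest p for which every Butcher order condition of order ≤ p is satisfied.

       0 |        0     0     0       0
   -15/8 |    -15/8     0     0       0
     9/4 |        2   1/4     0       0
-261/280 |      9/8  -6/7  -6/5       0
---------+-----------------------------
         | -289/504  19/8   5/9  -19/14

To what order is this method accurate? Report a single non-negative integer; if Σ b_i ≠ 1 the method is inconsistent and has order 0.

b = (-289/504, 19/8, 5/9, -19/14)
c = (0, -15/8, 9/4, -261/280)
Ac = (0, 0, -15/32, -153/140)
Σ b_i: (-289/504)·1 + 19/8·1 + 5/9·1 + (-19/14)·1 = 1 ✓
b·c: 19/8·(-15/8) + 5/9·9/4 + (-19/14)·(-261/280) = -30389/15680 ≠ 1/2 ⇒ order 1.

1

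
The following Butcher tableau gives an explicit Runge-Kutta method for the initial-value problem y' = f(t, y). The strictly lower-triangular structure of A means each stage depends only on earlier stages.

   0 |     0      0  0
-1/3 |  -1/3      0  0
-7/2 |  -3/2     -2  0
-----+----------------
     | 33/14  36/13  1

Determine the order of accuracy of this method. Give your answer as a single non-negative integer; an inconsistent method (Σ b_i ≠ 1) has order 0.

b = (33/14, 36/13, 1)
c = (0, -1/3, -7/2)
Ac = (0, 0, 2/3)
Σ b_i: 33/14·1 + 36/13·1 + 1·1 = 1115/182 ≠ 1 ⇒ order 0.

0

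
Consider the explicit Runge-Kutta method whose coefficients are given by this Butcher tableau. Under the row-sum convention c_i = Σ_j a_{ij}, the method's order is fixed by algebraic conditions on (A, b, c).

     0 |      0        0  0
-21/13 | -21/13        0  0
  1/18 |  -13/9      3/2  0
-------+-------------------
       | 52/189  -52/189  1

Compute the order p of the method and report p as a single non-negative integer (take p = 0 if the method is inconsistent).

b = (52/189, -52/189, 1)
c = (0, -21/13, 1/18)
Ac = (0, 0, -63/26)
Σ b_i: 52/189·1 + (-52/189)·1 + 1·1 = 1 ✓
b·c: (-52/189)·(-21/13) + 1·1/18 = 1/2 ✓
b·c²: (-52/189)·441/169 + 1·1/324 = -3011/4212 ≠ 1/3 ⇒ order 2.
b·Ac: 1·(-63/26) = -63/26 ≠ 1/6

2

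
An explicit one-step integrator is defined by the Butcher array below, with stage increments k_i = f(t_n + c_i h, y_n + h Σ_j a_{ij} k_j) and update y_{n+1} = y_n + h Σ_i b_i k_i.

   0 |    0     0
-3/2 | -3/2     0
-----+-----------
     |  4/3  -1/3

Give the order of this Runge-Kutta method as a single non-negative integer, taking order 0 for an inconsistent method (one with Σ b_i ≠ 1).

2

b = (4/3, -1/3)
c = (0, -3/2)
Σ b_i: 4/3·1 + (-1/3)·1 = 1 ✓
b·c: (-1/3)·(-3/2) = 1/2 ✓; 2 stages ⇒ order 2.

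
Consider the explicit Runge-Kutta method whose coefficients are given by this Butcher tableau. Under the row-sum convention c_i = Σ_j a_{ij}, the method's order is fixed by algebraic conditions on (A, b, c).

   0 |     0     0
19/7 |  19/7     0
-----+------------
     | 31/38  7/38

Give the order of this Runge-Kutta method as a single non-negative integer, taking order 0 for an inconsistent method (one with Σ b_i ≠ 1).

2

b = (31/38, 7/38)
c = (0, 19/7)
Σ b_i: 31/38·1 + 7/38·1 = 1 ✓
b·c: 7/38·19/7 = 1/2 ✓; 2 stages ⇒ order 2.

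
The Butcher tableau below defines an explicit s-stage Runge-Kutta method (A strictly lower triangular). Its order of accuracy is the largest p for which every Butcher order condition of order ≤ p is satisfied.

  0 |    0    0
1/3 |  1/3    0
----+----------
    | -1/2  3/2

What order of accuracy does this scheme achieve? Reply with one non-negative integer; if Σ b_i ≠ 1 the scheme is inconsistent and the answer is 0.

2

b = (-1/2, 3/2)
c = (0, 1/3)
Σ b_i: (-1/2)·1 + 3/2·1 = 1 ✓
b·c: 3/2·1/3 = 1/2 ✓; 2 stages ⇒ order 2.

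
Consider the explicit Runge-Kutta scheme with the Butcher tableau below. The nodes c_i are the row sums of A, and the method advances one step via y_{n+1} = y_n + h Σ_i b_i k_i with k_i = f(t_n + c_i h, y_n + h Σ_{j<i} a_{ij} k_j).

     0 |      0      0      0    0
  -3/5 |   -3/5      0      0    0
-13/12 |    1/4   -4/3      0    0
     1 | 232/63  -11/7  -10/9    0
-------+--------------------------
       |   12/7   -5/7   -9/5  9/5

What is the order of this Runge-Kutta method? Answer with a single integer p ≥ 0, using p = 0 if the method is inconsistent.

b = (12/7, -5/7, -9/5, 9/5)
c = (0, -3/5, -13/12, 1)
Ac = (0, 0, 4/5, 4057/1890)
Σ b_i: 12/7·1 + (-5/7)·1 + (-9/5)·1 + 9/5·1 = 1 ✓
b·c: (-5/7)·(-3/5) + (-9/5)·(-13/12) + 9/5·1 = 117/28 ≠ 1/2 ⇒ order 1.

1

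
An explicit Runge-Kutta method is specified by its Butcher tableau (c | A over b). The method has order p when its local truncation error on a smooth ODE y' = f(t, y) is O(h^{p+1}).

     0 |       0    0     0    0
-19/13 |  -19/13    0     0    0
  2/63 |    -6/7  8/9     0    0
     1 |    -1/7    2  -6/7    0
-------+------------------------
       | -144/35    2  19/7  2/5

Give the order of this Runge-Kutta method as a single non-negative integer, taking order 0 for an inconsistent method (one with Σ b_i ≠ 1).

1

b = (-144/35, 2, 19/7, 2/5)
c = (0, -19/13, 2/63, 1)
Ac = (0, 0, -152/117, -5638/1911)
Σ b_i: (-144/35)·1 + 2·1 + 19/7·1 + 2/5·1 = 1 ✓
b·c: 2·(-19/13) + 19/7·2/63 + 2/5·1 = -69854/28665 ≠ 1/2 ⇒ order 1.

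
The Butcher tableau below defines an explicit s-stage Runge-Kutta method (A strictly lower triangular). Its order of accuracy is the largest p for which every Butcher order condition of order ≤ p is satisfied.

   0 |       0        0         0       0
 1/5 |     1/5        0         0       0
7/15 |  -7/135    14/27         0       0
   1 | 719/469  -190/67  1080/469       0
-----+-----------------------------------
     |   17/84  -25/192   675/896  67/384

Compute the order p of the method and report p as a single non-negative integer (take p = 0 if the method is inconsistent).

4

b = (17/84, -25/192, 675/896, 67/384)
c = (0, 1/5, 7/15, 1)
Ac = (0, 0, 14/135, 34/67)
Σ b_i: 17/84·1 + (-25/192)·1 + 675/896·1 + 67/384·1 = 1 ✓
b·c: (-25/192)·1/5 + 675/896·7/15 + 67/384·1 = 1/2 ✓
b·c²: (-25/192)·1/25 + 675/896·49/225 + 67/384·1 = 1/3 ✓
b·Ac: 675/896·14/135 + 67/384·34/67 = 1/6 ✓
b·c³: (-25/192)·1/125 + 675/896·343/3375 + 67/384·1 = 1/4 ✓
b·(c∘Ac): 675/896·98/2025 + 67/384·34/67 = 1/8 ✓
b·Ac²: 675/896·14/675 + 67/384·26/67 = 1/12 ✓
b·A²c: 67/384·16/67 = 1/24 ✓; 4 stages ⇒ order 4.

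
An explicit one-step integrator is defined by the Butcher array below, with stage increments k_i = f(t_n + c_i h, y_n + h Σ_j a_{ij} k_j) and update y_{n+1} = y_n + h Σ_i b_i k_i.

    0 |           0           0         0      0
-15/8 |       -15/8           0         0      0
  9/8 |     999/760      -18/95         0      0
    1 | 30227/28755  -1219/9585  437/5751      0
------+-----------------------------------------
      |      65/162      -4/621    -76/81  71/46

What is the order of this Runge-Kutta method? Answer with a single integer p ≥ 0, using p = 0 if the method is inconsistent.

4

b = (65/162, -4/621, -76/81, 71/46)
c = (0, -15/8, 9/8, 1)
Ac = (0, 0, 27/76, 23/71)
Σ b_i: 65/162·1 + (-4/621)·1 + (-76/81)·1 + 71/46·1 = 1 ✓
b·c: (-4/621)·(-15/8) + (-76/81)·9/8 + 71/46·1 = 1/2 ✓
b·c²: (-4/621)·225/64 + (-76/81)·81/64 + 71/46·1 = 1/3 ✓
b·Ac: (-76/81)·27/76 + 71/46·23/71 = 1/6 ✓
b·c³: (-4/621)·(-3375/512) + (-76/81)·729/512 + 71/46·1 = 1/4 ✓
b·(c∘Ac): (-76/81)·243/608 + 71/46·23/71 = 1/8 ✓
b·Ac²: (-76/81)·(-405/608) + 71/46·(-299/852) = 1/12 ✓
b·A²c: 71/46·23/852 = 1/24 ✓; 4 stages ⇒ order 4.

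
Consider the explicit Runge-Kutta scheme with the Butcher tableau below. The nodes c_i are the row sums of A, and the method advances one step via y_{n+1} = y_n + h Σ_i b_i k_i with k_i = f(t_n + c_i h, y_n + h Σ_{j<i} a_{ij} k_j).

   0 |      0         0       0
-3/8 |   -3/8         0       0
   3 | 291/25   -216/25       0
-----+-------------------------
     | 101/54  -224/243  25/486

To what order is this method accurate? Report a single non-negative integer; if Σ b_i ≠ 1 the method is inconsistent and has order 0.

b = (101/54, -224/243, 25/486)
c = (0, -3/8, 3)
Ac = (0, 0, 81/25)
Σ b_i: 101/54·1 + (-224/243)·1 + 25/486·1 = 1 ✓
b·c: (-224/243)·(-3/8) + 25/486·3 = 1/2 ✓
b·c²: (-224/243)·9/64 + 25/486·9 = 1/3 ✓
b·Ac: 25/486·81/25 = 1/6 ✓; 3 stages ⇒ order 3.

3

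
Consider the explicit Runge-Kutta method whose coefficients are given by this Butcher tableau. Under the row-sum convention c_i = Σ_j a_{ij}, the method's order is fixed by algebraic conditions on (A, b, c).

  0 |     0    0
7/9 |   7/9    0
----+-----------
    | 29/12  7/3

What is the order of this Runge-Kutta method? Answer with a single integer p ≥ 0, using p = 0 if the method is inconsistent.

0

b = (29/12, 7/3)
c = (0, 7/9)
Σ b_i: 29/12·1 + 7/3·1 = 19/4 ≠ 1 ⇒ order 0.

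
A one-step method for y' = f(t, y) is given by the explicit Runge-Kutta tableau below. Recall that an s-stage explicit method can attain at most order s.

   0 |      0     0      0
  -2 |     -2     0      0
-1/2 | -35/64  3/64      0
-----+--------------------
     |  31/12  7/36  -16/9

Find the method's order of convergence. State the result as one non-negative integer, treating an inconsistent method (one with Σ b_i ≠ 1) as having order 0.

3

b = (31/12, 7/36, -16/9)
c = (0, -2, -1/2)
Ac = (0, 0, -3/32)
Σ b_i: 31/12·1 + 7/36·1 + (-16/9)·1 = 1 ✓
b·c: 7/36·(-2) + (-16/9)·(-1/2) = 1/2 ✓
b·c²: 7/36·4 + (-16/9)·1/4 = 1/3 ✓
b·Ac: (-16/9)·(-3/32) = 1/6 ✓; 3 stages ⇒ order 3.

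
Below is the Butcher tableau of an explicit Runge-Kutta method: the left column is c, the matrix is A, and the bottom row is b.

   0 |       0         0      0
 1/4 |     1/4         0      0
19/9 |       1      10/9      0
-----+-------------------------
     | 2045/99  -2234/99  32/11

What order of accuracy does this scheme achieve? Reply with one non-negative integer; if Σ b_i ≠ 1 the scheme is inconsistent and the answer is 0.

2

b = (2045/99, -2234/99, 32/11)
c = (0, 1/4, 19/9)
Ac = (0, 0, 5/18)
Σ b_i: 2045/99·1 + (-2234/99)·1 + 32/11·1 = 1 ✓
b·c: (-2234/99)·1/4 + 32/11·19/9 = 1/2 ✓
b·c²: (-2234/99)·1/16 + 32/11·361/81 = 82363/7128 ≠ 1/3 ⇒ order 2.
b·Ac: 32/11·5/18 = 80/99 ≠ 1/6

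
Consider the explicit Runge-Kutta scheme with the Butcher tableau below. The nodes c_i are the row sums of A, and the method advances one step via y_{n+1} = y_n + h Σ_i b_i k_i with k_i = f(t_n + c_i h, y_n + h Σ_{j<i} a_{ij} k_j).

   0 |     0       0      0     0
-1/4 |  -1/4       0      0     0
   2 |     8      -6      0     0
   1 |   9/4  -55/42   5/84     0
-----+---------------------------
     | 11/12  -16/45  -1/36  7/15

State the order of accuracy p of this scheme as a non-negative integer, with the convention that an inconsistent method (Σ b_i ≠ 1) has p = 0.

4

b = (11/12, -16/45, -1/36, 7/15)
c = (0, -1/4, 2, 1)
Ac = (0, 0, 3/2, 25/56)
Σ b_i: 11/12·1 + (-16/45)·1 + (-1/36)·1 + 7/15·1 = 1 ✓
b·c: (-16/45)·(-1/4) + (-1/36)·2 + 7/15·1 = 1/2 ✓
b·c²: (-16/45)·1/16 + (-1/36)·4 + 7/15·1 = 1/3 ✓
b·Ac: (-1/36)·3/2 + 7/15·25/56 = 1/6 ✓
b·c³: (-16/45)·(-1/64) + (-1/36)·8 + 7/15·1 = 1/4 ✓
b·(c∘Ac): (-1/36)·3 + 7/15·25/56 = 1/8 ✓
b·Ac²: (-1/36)·(-3/8) + 7/15·5/32 = 1/12 ✓
b·A²c: 7/15·5/56 = 1/24 ✓; 4 stages ⇒ order 4.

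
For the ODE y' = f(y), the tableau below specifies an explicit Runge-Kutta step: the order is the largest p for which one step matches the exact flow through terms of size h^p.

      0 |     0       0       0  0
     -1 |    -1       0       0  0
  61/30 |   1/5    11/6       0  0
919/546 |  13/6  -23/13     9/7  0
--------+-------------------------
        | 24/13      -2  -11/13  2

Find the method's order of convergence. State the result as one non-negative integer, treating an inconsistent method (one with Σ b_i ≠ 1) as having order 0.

b = (24/13, -2, -11/13, 2)
c = (0, -1, 61/30, 919/546)
Ac = (0, 0, -11/6, 3989/910)
Σ b_i: 24/13·1 + (-2)·1 + (-11/13)·1 + 2·1 = 1 ✓
b·c: (-2)·(-1) + (-11/13)·61/30 + 2·919/546 = 9953/2730 ≠ 1/2 ⇒ order 1.

1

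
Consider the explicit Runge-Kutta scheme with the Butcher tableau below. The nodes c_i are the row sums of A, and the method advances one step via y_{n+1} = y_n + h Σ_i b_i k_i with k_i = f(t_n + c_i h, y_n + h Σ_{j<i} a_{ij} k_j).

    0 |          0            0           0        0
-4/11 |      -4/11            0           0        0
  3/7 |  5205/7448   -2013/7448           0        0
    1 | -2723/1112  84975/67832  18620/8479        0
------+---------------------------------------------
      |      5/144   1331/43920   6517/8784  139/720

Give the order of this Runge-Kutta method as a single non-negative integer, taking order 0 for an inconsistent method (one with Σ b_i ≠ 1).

4

b = (5/144, 1331/43920, 6517/8784, 139/720)
c = (0, -4/11, 3/7, 1)
Ac = (0, 0, 183/1862, 135/278)
Σ b_i: 5/144·1 + 1331/43920·1 + 6517/8784·1 + 139/720·1 = 1 ✓
b·c: 1331/43920·(-4/11) + 6517/8784·3/7 + 139/720·1 = 1/2 ✓
b·c²: 1331/43920·16/121 + 6517/8784·9/49 + 139/720·1 = 1/3 ✓
b·Ac: 6517/8784·183/1862 + 139/720·135/278 = 1/6 ✓
b·c³: 1331/43920·(-64/1331) + 6517/8784·27/343 + 139/720·1 = 1/4 ✓
b·(c∘Ac): 6517/8784·549/13034 + 139/720·135/278 = 1/8 ✓
b·Ac²: 6517/8784·(-366/10241) + 139/720·870/1529 = 1/12 ✓
b·A²c: 139/720·30/139 = 1/24 ✓; 4 stages ⇒ order 4.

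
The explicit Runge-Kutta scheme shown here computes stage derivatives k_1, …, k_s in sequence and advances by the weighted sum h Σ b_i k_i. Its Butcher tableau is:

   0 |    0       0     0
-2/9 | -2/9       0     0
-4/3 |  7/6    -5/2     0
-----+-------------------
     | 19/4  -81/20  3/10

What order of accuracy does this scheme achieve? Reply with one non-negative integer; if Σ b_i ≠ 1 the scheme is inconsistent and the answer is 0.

b = (19/4, -81/20, 3/10)
c = (0, -2/9, -4/3)
Ac = (0, 0, 5/9)
Σ b_i: 19/4·1 + (-81/20)·1 + 3/10·1 = 1 ✓
b·c: (-81/20)·(-2/9) + 3/10·(-4/3) = 1/2 ✓
b·c²: (-81/20)·4/81 + 3/10·16/9 = 1/3 ✓
b·Ac: 3/10·5/9 = 1/6 ✓; 3 stages ⇒ order 3.

3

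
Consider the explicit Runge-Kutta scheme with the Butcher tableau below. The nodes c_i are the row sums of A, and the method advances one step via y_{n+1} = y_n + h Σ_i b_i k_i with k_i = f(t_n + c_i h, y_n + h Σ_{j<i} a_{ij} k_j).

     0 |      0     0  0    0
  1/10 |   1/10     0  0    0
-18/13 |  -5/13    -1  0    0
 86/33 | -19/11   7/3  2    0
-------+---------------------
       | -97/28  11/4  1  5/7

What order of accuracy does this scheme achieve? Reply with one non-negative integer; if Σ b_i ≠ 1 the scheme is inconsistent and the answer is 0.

1

b = (-97/28, 11/4, 1, 5/7)
c = (0, 1/10, -18/13, 86/33)
Ac = (0, 0, -1/10, -989/390)
Σ b_i: (-97/28)·1 + 11/4·1 + 1·1 + 5/7·1 = 1 ✓
b·c: 11/4·1/10 + 1·(-18/13) + 5/7·86/33 = 90313/120120 ≠ 1/2 ⇒ order 1.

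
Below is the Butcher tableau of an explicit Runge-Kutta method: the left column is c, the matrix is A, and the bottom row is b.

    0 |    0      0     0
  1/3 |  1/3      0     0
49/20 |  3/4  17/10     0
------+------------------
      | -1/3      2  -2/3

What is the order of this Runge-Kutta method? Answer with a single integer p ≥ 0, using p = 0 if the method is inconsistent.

b = (-1/3, 2, -2/3)
c = (0, 1/3, 49/20)
Ac = (0, 0, 17/30)
Σ b_i: (-1/3)·1 + 2·1 + (-2/3)·1 = 1 ✓
b·c: 2·1/3 + (-2/3)·49/20 = -29/30 ≠ 1/2 ⇒ order 1.

1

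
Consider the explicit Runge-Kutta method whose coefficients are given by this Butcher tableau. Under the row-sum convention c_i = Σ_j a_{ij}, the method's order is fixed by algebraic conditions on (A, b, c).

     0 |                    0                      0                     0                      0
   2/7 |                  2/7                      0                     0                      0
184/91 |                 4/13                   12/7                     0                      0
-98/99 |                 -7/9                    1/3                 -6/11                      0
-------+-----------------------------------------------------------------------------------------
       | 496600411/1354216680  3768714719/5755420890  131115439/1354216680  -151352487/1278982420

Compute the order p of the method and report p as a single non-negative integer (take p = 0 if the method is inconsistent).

3

b = (496600411/1354216680, 3768714719/5755420890, 131115439/1354216680, -151352487/1278982420)
c = (0, 2/7, 184/91, -98/99)
Ac = (0, 0, 24/49, -3026/3003)
Σ b_i: 496600411/1354216680·1 + 3768714719/5755420890·1 + 131115439/1354216680·1 + (-151352487/1278982420)·1 = 1 ✓
b·c: 3768714719/5755420890·2/7 + 131115439/1354216680·184/91 + (-151352487/1278982420)·(-98/99) = 1/2 ✓
b·c²: 3768714719/5755420890·4/49 + 131115439/1354216680·33856/8281 + (-151352487/1278982420)·9604/9801 = 1/3 ✓
b·Ac: 131115439/1354216680·24/49 + (-151352487/1278982420)·(-3026/3003) = 1/6 ✓
b·c³: 3768714719/5755420890·8/343 + 131115439/1354216680·6229504/753571 + (-151352487/1278982420)·(-941192/970299) = 9932543868818/10675120811355 ≠ 1/4 ⇒ order 3.
b·(c∘Ac): 131115439/1354216680·4416/4459 + (-151352487/1278982420)·42364/42471 = -20417207/921619685 ≠ 1/8
b·Ac²: 131115439/1354216680·48/343 + (-151352487/1278982420)·(-85996/39039) = 167562149071/611033851155 ≠ 1/12
b·A²c: (-151352487/1278982420)·(-144/539) = 495335412/15667534645 ≠ 1/24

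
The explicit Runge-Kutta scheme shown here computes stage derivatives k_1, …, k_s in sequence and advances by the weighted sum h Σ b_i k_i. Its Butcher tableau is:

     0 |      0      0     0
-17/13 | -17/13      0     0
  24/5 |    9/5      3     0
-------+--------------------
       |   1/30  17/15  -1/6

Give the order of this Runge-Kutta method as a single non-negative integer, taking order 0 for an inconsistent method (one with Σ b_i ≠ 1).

b = (1/30, 17/15, -1/6)
c = (0, -17/13, 24/5)
Ac = (0, 0, -51/13)
Σ b_i: 1/30·1 + 17/15·1 + (-1/6)·1 = 1 ✓
b·c: 17/15·(-17/13) + (-1/6)·24/5 = -89/39 ≠ 1/2 ⇒ order 1.

1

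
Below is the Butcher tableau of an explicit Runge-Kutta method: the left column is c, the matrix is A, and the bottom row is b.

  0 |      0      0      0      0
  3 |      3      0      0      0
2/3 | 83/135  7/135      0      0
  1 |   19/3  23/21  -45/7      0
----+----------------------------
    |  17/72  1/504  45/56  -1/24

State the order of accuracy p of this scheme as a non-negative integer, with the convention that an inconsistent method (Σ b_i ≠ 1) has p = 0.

b = (17/72, 1/504, 45/56, -1/24)
c = (0, 3, 2/3, 1)
Ac = (0, 0, 7/45, -1)
Σ b_i: 17/72·1 + 1/504·1 + 45/56·1 + (-1/24)·1 = 1 ✓
b·c: 1/504·3 + 45/56·2/3 + (-1/24)·1 = 1/2 ✓
b·c²: 1/504·9 + 45/56·4/9 + (-1/24)·1 = 1/3 ✓
b·Ac: 45/56·7/45 + (-1/24)·(-1) = 1/6 ✓
b·c³: 1/504·27 + 45/56·8/27 + (-1/24)·1 = 1/4 ✓
b·(c∘Ac): 45/56·14/135 + (-1/24)·(-1) = 1/8 ✓
b·Ac²: 45/56·7/15 + (-1/24)·7 = 1/12 ✓
b·A²c: (-1/24)·(-1) = 1/24 ✓; 4 stages ⇒ order 4.

4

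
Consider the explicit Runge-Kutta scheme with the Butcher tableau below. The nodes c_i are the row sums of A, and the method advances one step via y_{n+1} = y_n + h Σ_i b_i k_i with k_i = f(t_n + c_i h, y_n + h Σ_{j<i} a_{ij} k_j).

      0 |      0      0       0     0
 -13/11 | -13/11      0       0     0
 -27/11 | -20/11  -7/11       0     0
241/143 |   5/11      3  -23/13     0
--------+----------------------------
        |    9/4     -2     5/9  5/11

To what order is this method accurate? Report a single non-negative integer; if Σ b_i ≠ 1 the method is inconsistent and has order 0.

b = (9/4, -2, 5/9, 5/11)
c = (0, -13/11, -27/11, 241/143)
Ac = (0, 0, 91/121, 114/143)
Σ b_i: 9/4·1 + (-2)·1 + 5/9·1 + 5/11·1 = 499/396 ≠ 1 ⇒ order 0.

0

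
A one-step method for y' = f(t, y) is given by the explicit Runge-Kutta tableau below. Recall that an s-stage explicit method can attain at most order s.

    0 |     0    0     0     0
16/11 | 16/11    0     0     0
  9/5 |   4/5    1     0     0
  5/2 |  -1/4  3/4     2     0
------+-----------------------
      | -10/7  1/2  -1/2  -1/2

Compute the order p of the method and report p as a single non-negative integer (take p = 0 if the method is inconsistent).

0

b = (-10/7, 1/2, -1/2, -1/2)
c = (0, 16/11, 9/5, 5/2)
Ac = (0, 0, 16/11, 258/55)
Σ b_i: (-10/7)·1 + 1/2·1 + (-1/2)·1 + (-1/2)·1 = -27/14 ≠ 1 ⇒ order 0.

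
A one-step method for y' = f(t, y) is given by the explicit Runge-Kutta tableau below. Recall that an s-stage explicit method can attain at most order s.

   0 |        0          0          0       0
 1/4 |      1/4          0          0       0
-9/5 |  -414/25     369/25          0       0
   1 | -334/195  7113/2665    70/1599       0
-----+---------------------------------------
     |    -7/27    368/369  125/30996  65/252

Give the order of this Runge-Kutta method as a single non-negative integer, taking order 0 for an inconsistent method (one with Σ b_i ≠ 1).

4

b = (-7/27, 368/369, 125/30996, 65/252)
c = (0, 1/4, -9/5, 1)
Ac = (0, 0, 369/100, 153/260)
Σ b_i: (-7/27)·1 + 368/369·1 + 125/30996·1 + 65/252·1 = 1 ✓
b·c: 368/369·1/4 + 125/30996·(-9/5) + 65/252·1 = 1/2 ✓
b·c²: 368/369·1/16 + 125/30996·81/25 + 65/252·1 = 1/3 ✓
b·Ac: 125/30996·369/100 + 65/252·153/260 = 1/6 ✓
b·c³: 368/369·1/64 + 125/30996·(-729/125) + 65/252·1 = 1/4 ✓
b·(c∘Ac): 125/30996·(-3321/500) + 65/252·153/260 = 1/8 ✓
b·Ac²: 125/30996·369/400 + 65/252·321/1040 = 1/12 ✓
b·A²c: 65/252·21/130 = 1/24 ✓; 4 stages ⇒ order 4.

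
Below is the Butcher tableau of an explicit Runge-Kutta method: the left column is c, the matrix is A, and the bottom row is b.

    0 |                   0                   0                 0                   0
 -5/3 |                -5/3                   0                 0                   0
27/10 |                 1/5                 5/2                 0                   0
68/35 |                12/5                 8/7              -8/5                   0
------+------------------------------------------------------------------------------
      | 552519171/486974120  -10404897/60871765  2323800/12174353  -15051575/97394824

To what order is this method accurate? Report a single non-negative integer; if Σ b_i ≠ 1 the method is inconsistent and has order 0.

b = (552519171/486974120, -10404897/60871765, 2323800/12174353, -15051575/97394824)
c = (0, -5/3, 27/10, 68/35)
Ac = (0, 0, -25/6, -3268/525)
Σ b_i: 552519171/486974120·1 + (-10404897/60871765)·1 + 2323800/12174353·1 + (-15051575/97394824)·1 = 1 ✓
b·c: (-10404897/60871765)·(-5/3) + 2323800/12174353·27/10 + (-15051575/97394824)·68/35 = 1/2 ✓
b·c²: (-10404897/60871765)·25/9 + 2323800/12174353·729/100 + (-15051575/97394824)·4624/1225 = 1/3 ✓
b·Ac: 2323800/12174353·(-25/6) + (-15051575/97394824)·(-3268/525) = 1/6 ✓
b·c³: (-10404897/60871765)·(-125/27) + 2323800/12174353·19683/1000 + (-15051575/97394824)·314432/42875 = 13096304344/3834921195 ≠ 1/4 ⇒ order 3.
b·(c∘Ac): 2323800/12174353·(-45/4) + (-15051575/97394824)·(-222224/18375) = -50832964/182615295 ≠ 1/8
b·Ac²: 2323800/12174353·125/18 + (-15051575/97394824)·(-66854/7875) = 5779772843/2191383540 ≠ 1/12
b·A²c: (-15051575/97394824)·20/3 = -75257875/73046118 ≠ 1/24

3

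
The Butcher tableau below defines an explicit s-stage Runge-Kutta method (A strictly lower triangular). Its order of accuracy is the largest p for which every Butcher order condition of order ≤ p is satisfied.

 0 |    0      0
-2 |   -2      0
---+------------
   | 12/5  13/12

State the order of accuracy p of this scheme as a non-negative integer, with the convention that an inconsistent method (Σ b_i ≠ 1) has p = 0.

b = (12/5, 13/12)
c = (0, -2)
Σ b_i: 12/5·1 + 13/12·1 = 209/60 ≠ 1 ⇒ order 0.

0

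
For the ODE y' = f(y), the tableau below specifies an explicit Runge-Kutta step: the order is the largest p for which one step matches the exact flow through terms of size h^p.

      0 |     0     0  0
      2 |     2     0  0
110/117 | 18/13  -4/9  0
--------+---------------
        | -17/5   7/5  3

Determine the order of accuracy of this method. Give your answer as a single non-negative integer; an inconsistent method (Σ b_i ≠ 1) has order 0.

b = (-17/5, 7/5, 3)
c = (0, 2, 110/117)
Ac = (0, 0, -8/9)
Σ b_i: (-17/5)·1 + 7/5·1 + 3·1 = 1 ✓
b·c: 7/5·2 + 3·110/117 = 1096/195 ≠ 1/2 ⇒ order 1.

1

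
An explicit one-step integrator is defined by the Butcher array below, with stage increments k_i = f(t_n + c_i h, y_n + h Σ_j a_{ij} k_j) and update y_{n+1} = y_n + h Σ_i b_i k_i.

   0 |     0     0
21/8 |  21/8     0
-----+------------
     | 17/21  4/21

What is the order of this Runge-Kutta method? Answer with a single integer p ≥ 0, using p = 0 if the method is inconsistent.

2

b = (17/21, 4/21)
c = (0, 21/8)
Σ b_i: 17/21·1 + 4/21·1 = 1 ✓
b·c: 4/21·21/8 = 1/2 ✓; 2 stages ⇒ order 2.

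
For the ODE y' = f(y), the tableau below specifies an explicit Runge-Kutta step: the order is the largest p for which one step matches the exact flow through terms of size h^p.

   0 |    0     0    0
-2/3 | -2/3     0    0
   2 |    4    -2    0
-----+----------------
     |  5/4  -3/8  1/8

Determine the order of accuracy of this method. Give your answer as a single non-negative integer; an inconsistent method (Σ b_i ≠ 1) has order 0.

b = (5/4, -3/8, 1/8)
c = (0, -2/3, 2)
Ac = (0, 0, 4/3)
Σ b_i: 5/4·1 + (-3/8)·1 + 1/8·1 = 1 ✓
b·c: (-3/8)·(-2/3) + 1/8·2 = 1/2 ✓
b·c²: (-3/8)·4/9 + 1/8·4 = 1/3 ✓
b·Ac: 1/8·4/3 = 1/6 ✓; 3 stages ⇒ order 3.

3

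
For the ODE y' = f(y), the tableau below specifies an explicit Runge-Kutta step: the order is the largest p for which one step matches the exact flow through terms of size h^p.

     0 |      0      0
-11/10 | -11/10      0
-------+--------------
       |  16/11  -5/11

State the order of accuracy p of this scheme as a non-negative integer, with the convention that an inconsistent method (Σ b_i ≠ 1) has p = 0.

2

b = (16/11, -5/11)
c = (0, -11/10)
Σ b_i: 16/11·1 + (-5/11)·1 = 1 ✓
b·c: (-5/11)·(-11/10) = 1/2 ✓; 2 stages ⇒ order 2.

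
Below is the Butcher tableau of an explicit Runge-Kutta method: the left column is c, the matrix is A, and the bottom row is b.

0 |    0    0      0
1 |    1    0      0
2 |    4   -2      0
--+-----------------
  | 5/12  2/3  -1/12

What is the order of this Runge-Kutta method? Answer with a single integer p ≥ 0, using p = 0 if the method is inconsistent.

b = (5/12, 2/3, -1/12)
c = (0, 1, 2)
Ac = (0, 0, -2)
Σ b_i: 5/12·1 + 2/3·1 + (-1/12)·1 = 1 ✓
b·c: 2/3·1 + (-1/12)·2 = 1/2 ✓
b·c²: 2/3·1 + (-1/12)·4 = 1/3 ✓
b·Ac: (-1/12)·(-2) = 1/6 ✓; 3 stages ⇒ order 3.

3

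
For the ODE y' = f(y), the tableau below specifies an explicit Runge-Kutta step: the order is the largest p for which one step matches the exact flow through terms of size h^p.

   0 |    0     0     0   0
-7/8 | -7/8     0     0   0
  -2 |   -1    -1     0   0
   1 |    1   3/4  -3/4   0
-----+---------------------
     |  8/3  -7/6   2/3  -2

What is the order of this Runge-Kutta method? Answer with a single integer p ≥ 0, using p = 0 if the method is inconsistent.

0

b = (8/3, -7/6, 2/3, -2)
c = (0, -7/8, -2, 1)
Ac = (0, 0, 7/8, 27/32)
Σ b_i: 8/3·1 + (-7/6)·1 + 2/3·1 + (-2)·1 = 1/6 ≠ 1 ⇒ order 0.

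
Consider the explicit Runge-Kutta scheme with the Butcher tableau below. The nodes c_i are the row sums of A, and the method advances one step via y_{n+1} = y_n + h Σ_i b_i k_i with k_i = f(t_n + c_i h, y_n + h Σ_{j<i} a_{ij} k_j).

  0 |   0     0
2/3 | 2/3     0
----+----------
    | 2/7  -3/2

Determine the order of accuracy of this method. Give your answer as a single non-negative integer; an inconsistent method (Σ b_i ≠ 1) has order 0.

b = (2/7, -3/2)
c = (0, 2/3)
Σ b_i: 2/7·1 + (-3/2)·1 = -17/14 ≠ 1 ⇒ order 0.

0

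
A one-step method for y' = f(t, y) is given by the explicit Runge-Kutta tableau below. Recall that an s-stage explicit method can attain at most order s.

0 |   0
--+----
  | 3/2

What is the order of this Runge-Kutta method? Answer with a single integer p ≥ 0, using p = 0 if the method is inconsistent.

0

b = (3/2)
c = (0)
Σ b_i: 3/2·1 = 3/2 ≠ 1 ⇒ order 0.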